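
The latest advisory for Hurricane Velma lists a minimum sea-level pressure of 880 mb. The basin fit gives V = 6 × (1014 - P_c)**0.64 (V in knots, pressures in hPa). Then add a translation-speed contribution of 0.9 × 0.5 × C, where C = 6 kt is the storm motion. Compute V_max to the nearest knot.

ΔP = 1014 − 880 = 134 mb.
134^0.64 ≈ 22.980.
V ≈ 6 × 22.980 ≈ 137.9 kt.
Translation term: 0.9 × 0.5 × 6 = 2.7 kt.
Corrected V ≈ 140.6 kt → 141 kt.

141 kt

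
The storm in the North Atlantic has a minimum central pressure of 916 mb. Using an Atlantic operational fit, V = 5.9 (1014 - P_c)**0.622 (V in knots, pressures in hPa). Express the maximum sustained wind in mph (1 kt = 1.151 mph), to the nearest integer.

118 mph

ΔP = 1014 − 916 = 98 mb.
V ≈ 5.9 × 98^0.622 = 5.9 × 17.320 ≈ 102.187 kt.
102.187 × 1.151 ≈ 117.62 mph → 118 mph.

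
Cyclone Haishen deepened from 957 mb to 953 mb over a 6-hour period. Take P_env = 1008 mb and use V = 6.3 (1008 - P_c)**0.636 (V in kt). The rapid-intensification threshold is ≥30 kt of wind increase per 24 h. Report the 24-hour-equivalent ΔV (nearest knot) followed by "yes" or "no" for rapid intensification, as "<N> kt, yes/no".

V₁: ΔP = 51, V ≈ 6.3 × 51^0.636 ≈ 76.80 kt.
V₂: ΔP = 55, V ≈ 6.3 × 55^0.636 ≈ 80.58 kt.
ΔV over 6 h = 3.78 kt → 24 h equivalent = 3.78 × 24/6 ≈ 15.12 kt.
15 kt < 30 kt ⇒ not rapid intensification.

15 kt, no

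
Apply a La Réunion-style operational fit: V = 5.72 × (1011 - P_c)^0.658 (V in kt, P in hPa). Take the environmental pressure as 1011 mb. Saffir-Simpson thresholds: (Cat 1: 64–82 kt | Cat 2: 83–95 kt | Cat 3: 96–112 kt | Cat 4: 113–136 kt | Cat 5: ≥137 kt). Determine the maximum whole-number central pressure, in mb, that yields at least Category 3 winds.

Category 3 begins at V = 96 kt.
Required ΔP = (96/5.72)^(1/0.658) = 16.783^1.520 ≈ 72.70 mb.
P_c ≤ 1011 − 72.70 = 938.30, so the highest integer P_c is 938 mb.

938 mb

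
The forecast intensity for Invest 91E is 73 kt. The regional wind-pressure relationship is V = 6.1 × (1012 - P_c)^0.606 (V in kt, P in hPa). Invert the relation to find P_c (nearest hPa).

952 hPa

ΔP = (V / 6.1)^(1/0.606) = (73/6.1)^1.650.
73/6.1 = 11.967; 11.967^1.650 ≈ 60.10 hPa.
P_c = 1012 − 60.10 = 951.90 ≈ 952 hPa.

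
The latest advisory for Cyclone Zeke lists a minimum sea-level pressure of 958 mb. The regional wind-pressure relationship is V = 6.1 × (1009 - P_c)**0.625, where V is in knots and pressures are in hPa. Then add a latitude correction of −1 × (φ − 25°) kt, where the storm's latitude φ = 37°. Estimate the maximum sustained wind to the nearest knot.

ΔP = 1009 − 958 = 51 mb.
51^0.625 ≈ 11.674.
V ≈ 6.1 × 11.674 ≈ 71.2 kt.
Latitude correction: −1 × (37 − 25) = -12 kt.
Corrected V ≈ 59.2 kt → 59 kt.

59 kt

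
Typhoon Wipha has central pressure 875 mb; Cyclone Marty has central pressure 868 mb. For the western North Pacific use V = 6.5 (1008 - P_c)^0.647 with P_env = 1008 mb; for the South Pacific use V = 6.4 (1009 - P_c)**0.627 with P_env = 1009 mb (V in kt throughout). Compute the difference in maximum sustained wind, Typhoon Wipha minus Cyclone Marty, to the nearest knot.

Typhoon Wipha: ΔP = 133; V ≈ 6.5 × 133^0.647 ≈ 153.83 kt.
Cyclone Marty: ΔP = 141; V ≈ 6.4 × 141^0.627 ≈ 142.48 kt.
Difference ≈ 153.83 − 142.48 = 11.35 → 11 kt.

11 kt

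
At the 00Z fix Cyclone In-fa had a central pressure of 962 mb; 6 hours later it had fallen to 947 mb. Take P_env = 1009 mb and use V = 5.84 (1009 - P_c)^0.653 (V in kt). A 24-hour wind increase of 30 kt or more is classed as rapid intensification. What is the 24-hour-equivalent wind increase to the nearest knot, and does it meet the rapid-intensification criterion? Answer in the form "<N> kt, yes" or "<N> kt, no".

57 kt, yes

V₁: ΔP = 47, V ≈ 5.84 × 47^0.653 ≈ 72.16 kt.
V₂: ΔP = 62, V ≈ 5.84 × 62^0.653 ≈ 86.47 kt.
ΔV over 6 h = 14.31 kt → 24 h equivalent = 14.31 × 24/6 ≈ 57.24 kt.
57 kt ≥ 30 kt ⇒ rapid intensification.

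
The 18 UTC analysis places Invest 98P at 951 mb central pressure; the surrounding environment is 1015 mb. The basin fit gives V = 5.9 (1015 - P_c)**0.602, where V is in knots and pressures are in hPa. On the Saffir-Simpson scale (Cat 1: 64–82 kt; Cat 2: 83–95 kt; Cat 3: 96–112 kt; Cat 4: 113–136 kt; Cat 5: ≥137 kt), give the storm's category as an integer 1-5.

ΔP = 1015 − 951 = 64 mb.
V ≈ 5.9 × 64^0.602 = 5.9 × 12.23 ≈ 72 kt.
72 kt falls in the Category 1 band.

1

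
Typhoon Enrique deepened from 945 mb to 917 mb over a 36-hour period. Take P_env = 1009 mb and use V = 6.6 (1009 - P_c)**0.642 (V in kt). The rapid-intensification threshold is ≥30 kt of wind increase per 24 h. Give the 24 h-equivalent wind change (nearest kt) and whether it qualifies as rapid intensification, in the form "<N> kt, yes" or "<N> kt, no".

V₁: ΔP = 64, V ≈ 6.6 × 64^0.642 ≈ 95.30 kt.
V₂: ΔP = 92, V ≈ 6.6 × 92^0.642 ≈ 120.31 kt.
ΔV over 36 h = 25.01 kt → 24 h equivalent = 25.01 × 24/36 ≈ 16.67 kt.
17 kt < 30 kt ⇒ not rapid intensification.

17 kt, no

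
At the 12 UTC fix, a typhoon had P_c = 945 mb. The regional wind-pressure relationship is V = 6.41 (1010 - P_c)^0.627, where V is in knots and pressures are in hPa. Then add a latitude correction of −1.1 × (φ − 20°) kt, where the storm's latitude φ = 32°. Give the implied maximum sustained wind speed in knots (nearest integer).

ΔP = 1010 − 945 = 65 mb.
65^0.627 ≈ 13.699.
V ≈ 6.41 × 13.699 ≈ 87.8 kt.
Latitude correction: −1.1 × (32 − 20) = -13.2 kt.
Corrected V ≈ 74.6 kt → 75 kt.

75 kt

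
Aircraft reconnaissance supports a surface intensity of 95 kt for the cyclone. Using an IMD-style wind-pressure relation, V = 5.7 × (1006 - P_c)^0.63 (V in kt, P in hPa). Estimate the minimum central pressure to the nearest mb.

ΔP = (V / 5.7)^(1/0.63) = (95/5.7)^1.587.
95/5.7 = 16.667; 16.667^1.587 ≈ 86.98 mb.
P_c = 1006 − 86.98 = 919.02 ≈ 919 mb.

919 mb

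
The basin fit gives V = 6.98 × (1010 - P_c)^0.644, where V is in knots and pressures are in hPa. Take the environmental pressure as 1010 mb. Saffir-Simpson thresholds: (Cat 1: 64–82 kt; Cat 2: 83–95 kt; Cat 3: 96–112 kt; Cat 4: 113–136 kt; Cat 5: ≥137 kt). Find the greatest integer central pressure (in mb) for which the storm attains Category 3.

Category 3 begins at V = 96 kt.
Required ΔP = (96/6.98)^(1/0.644) = 13.754^1.553 ≈ 58.58 mb.
P_c ≤ 1010 − 58.58 = 951.42, so the highest integer P_c is 951 mb.

951 mb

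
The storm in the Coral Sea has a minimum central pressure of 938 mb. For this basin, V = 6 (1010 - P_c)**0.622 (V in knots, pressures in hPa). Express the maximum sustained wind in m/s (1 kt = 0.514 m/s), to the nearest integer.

ΔP = 1010 − 938 = 72 mb.
V ≈ 6 × 72^0.622 = 6 × 14.298 ≈ 85.785 kt.
85.785 × 0.514 ≈ 44.09 m/s → 44 m/s.

44 m/s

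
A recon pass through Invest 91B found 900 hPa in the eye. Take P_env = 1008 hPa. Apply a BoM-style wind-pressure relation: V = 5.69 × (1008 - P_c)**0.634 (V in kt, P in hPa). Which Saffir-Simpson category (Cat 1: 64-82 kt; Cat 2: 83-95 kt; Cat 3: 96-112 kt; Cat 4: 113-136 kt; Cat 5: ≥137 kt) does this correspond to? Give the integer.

ΔP = 1008 − 900 = 108 hPa.
V ≈ 5.69 × 108^0.634 = 5.69 × 19.46 ≈ 111 kt.
111 kt falls in the Category 3 band.

3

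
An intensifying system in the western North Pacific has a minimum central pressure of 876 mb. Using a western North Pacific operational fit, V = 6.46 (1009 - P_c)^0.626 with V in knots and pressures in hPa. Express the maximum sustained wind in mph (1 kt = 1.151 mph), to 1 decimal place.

158.8 mph

ΔP = 1009 − 876 = 133 mb.
V ≈ 6.46 × 133^0.626 = 6.46 × 21.357 ≈ 137.963 kt.
137.963 × 1.151 ≈ 158.80 mph → 158.8 mph.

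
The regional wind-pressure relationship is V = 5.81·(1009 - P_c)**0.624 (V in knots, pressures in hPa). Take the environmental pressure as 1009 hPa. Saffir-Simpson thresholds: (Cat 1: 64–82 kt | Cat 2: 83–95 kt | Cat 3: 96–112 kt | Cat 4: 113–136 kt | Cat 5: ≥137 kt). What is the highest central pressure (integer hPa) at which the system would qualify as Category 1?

962 hPa

Category 1 begins at V = 64 kt.
Required ΔP = (64/5.81)^(1/0.624) = 11.015^1.603 ≈ 46.76 hPa.
P_c ≤ 1009 − 46.76 = 962.24, so the highest integer P_c is 962 hPa.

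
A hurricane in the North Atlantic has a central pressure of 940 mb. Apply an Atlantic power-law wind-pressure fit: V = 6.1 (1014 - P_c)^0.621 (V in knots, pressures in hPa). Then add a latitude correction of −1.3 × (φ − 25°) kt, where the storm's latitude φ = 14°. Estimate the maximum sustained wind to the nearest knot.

ΔP = 1014 − 940 = 74 mb.
74^0.621 ≈ 14.481.
V ≈ 6.1 × 14.481 ≈ 88.3 kt.
Latitude correction: −1.3 × (14 − 25) = 14.3 kt.
Corrected V ≈ 102.6 kt → 103 kt.

103 kt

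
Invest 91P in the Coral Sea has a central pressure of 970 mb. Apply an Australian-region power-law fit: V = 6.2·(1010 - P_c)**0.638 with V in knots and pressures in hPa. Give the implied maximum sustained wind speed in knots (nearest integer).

65 kt

ΔP = 1010 − 970 = 40 mb.
40^0.638 ≈ 10.522.
V ≈ 6.2 × 10.522 ≈ 65.2 kt.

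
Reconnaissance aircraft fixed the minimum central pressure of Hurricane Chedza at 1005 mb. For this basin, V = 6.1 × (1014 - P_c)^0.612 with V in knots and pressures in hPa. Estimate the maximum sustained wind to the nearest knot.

23 kt

ΔP = 1014 − 1005 = 9 mb.
9^0.612 ≈ 3.837.
V ≈ 6.1 × 3.837 ≈ 23.4 kt.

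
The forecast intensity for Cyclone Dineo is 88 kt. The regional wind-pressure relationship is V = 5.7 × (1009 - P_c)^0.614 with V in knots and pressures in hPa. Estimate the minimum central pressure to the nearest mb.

923 mb

ΔP = (V / 5.7)^(1/0.614) = (88/5.7)^1.629.
88/5.7 = 15.439; 15.439^1.629 ≈ 86.27 mb.
P_c = 1009 − 86.27 = 922.73 ≈ 923 mb.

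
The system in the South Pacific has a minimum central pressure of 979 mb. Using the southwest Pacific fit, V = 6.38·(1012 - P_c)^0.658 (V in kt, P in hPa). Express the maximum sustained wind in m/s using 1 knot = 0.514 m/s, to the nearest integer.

ΔP = 1012 − 979 = 33 mb.
V ≈ 6.38 × 33^0.658 = 6.38 × 9.981 ≈ 63.680 kt.
63.680 × 0.514 ≈ 32.73 m/s → 33 m/s.

33 m/s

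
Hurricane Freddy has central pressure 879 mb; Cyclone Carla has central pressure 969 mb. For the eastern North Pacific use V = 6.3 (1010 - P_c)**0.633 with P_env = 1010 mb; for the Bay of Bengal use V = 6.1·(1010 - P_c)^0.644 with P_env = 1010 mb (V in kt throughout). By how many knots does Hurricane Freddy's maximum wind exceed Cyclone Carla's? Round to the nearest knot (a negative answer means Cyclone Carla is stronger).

Hurricane Freddy: ΔP = 131; V ≈ 6.3 × 131^0.633 ≈ 137.90 kt.
Cyclone Carla: ΔP = 41; V ≈ 6.1 × 41^0.644 ≈ 66.67 kt.
Difference ≈ 137.90 − 66.67 = 71.23 → 71 kt.

71 kt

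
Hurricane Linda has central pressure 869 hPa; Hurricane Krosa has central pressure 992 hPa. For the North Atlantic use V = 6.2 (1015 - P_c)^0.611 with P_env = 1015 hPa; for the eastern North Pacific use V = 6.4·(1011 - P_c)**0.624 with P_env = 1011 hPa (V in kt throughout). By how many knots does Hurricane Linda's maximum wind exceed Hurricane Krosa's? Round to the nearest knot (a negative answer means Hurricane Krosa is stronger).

90 kt

Hurricane Linda: ΔP = 146; V ≈ 6.2 × 146^0.611 ≈ 130.26 kt.
Hurricane Krosa: ΔP = 19; V ≈ 6.4 × 19^0.624 ≈ 40.19 kt.
Difference ≈ 130.26 − 40.19 = 90.07 → 90 kt.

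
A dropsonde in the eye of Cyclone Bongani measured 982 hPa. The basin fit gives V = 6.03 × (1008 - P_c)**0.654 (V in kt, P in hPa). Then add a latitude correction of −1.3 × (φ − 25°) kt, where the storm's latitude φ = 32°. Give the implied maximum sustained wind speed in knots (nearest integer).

ΔP = 1008 − 982 = 26 hPa.
26^0.654 ≈ 8.422.
V ≈ 6.03 × 8.422 ≈ 50.8 kt.
Latitude correction: −1.3 × (32 − 25) = -9.1 kt.
Corrected V ≈ 41.7 kt → 42 kt.

42 kt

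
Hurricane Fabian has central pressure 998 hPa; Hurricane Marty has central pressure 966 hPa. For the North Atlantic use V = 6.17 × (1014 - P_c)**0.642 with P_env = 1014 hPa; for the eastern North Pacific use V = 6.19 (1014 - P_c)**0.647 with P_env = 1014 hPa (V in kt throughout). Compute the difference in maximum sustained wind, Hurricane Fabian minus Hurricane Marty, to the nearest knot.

Hurricane Fabian: ΔP = 16; V ≈ 6.17 × 16^0.642 ≈ 36.59 kt.
Hurricane Marty: ΔP = 48; V ≈ 6.19 × 48^0.647 ≈ 75.76 kt.
Difference ≈ 36.59 − 75.76 = -39.17 → -39 kt.

-39 kt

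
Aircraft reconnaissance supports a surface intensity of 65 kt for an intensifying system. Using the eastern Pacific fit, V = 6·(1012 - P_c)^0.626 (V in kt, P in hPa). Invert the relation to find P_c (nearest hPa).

967 hPa

ΔP = (V / 6)^(1/0.626) = (65/6)^1.597.
65/6 = 10.833; 10.833^1.597 ≈ 44.98 hPa.
P_c = 1012 − 44.98 = 967.02 ≈ 967 hPa.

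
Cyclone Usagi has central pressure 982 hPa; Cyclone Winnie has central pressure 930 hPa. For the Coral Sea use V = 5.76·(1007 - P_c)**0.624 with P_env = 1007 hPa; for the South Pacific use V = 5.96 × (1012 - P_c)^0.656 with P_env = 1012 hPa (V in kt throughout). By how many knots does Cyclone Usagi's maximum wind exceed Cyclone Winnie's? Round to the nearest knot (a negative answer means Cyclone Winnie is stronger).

-64 kt

Cyclone Usagi: ΔP = 25; V ≈ 5.76 × 25^0.624 ≈ 42.93 kt.
Cyclone Winnie: ΔP = 82; V ≈ 5.96 × 82^0.656 ≈ 107.33 kt.
Difference ≈ 42.93 − 107.33 = -64.40 → -64 kt.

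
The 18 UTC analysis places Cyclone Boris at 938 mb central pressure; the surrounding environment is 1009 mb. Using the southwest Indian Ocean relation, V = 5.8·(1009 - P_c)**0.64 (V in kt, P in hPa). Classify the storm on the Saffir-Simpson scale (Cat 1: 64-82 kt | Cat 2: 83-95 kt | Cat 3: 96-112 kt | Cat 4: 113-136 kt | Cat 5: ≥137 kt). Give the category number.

ΔP = 1009 − 938 = 71 mb.
V ≈ 5.8 × 71^0.64 = 5.8 × 15.30 ≈ 89 kt.
89 kt falls in the Category 2 band.

2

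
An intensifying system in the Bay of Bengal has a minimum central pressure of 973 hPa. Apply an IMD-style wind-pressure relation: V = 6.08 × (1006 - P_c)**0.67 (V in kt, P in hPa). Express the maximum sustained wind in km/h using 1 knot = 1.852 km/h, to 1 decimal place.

117.2 km/h

ΔP = 1006 − 973 = 33 hPa.
V ≈ 6.08 × 33^0.67 = 6.08 × 10.409 ≈ 63.286 kt.
63.286 × 1.852 ≈ 117.21 km/h → 117.2 km/h.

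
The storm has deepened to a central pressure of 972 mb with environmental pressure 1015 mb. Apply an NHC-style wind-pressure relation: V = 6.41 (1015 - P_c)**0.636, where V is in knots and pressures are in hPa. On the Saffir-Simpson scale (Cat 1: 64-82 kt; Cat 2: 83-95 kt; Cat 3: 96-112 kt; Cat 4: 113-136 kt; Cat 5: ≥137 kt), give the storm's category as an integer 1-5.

1

ΔP = 1015 − 972 = 43 mb.
V ≈ 6.41 × 43^0.636 = 6.41 × 10.94 ≈ 70 kt.
70 kt falls in the Category 1 band.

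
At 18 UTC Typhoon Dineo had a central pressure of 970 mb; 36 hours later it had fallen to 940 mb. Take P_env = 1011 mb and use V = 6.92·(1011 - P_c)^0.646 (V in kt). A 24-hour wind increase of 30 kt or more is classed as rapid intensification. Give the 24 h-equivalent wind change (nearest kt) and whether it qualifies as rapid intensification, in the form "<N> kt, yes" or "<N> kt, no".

22 kt, no

V₁: ΔP = 41, V ≈ 6.92 × 41^0.646 ≈ 76.20 kt.
V₂: ΔP = 71, V ≈ 6.92 × 71^0.646 ≈ 108.65 kt.
ΔV over 36 h = 32.45 kt → 24 h equivalent = 32.45 × 24/36 ≈ 21.63 kt.
22 kt < 30 kt ⇒ not rapid intensification.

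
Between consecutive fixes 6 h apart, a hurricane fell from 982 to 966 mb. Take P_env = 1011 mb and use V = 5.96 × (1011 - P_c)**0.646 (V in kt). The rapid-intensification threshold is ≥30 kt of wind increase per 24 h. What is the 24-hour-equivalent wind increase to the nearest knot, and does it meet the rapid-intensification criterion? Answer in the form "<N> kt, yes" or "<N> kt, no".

69 kt, yes

V₁: ΔP = 29, V ≈ 5.96 × 29^0.646 ≈ 52.48 kt.
V₂: ΔP = 45, V ≈ 5.96 × 45^0.646 ≈ 69.70 kt.
ΔV over 6 h = 17.22 kt → 24 h equivalent = 17.22 × 24/6 ≈ 68.88 kt.
69 kt ≥ 30 kt ⇒ rapid intensification.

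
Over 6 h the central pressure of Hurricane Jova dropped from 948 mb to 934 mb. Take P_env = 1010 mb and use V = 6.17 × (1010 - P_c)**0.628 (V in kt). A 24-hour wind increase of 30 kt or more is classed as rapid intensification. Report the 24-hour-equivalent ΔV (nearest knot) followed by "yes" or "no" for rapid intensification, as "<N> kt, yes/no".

V₁: ΔP = 62, V ≈ 6.17 × 62^0.628 ≈ 82.40 kt.
V₂: ΔP = 76, V ≈ 6.17 × 76^0.628 ≈ 93.63 kt.
ΔV over 6 h = 11.23 kt → 24 h equivalent = 11.23 × 24/6 ≈ 44.92 kt.
45 kt ≥ 30 kt ⇒ rapid intensification.

45 kt, yes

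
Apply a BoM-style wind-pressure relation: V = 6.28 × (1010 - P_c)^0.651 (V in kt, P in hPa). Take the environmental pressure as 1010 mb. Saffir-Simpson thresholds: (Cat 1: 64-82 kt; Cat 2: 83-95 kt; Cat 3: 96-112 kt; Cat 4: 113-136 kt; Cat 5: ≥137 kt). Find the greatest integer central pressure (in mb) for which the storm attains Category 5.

896 mb

Category 5 begins at V = 137 kt.
Required ΔP = (137/6.28)^(1/0.651) = 21.815^1.536 ≈ 113.89 mb.
P_c ≤ 1010 − 113.89 = 896.11, so the highest integer P_c is 896 mb.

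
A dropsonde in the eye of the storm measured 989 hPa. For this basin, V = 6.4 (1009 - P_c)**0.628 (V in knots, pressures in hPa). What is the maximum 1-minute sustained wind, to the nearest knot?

ΔP = 1009 − 989 = 20 hPa.
20^0.628 ≈ 6.562.
V ≈ 6.4 × 6.562 ≈ 42.0 kt.

42 kt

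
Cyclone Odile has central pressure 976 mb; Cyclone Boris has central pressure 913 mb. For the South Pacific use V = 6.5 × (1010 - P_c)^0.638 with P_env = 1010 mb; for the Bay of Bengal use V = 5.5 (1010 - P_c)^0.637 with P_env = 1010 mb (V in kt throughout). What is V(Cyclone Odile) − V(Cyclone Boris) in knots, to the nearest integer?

-40 kt

Cyclone Odile: ΔP = 34; V ≈ 6.5 × 34^0.638 ≈ 61.66 kt.
Cyclone Boris: ΔP = 97; V ≈ 5.5 × 97^0.637 ≈ 101.38 kt.
Difference ≈ 61.66 − 101.38 = -39.72 → -40 kt.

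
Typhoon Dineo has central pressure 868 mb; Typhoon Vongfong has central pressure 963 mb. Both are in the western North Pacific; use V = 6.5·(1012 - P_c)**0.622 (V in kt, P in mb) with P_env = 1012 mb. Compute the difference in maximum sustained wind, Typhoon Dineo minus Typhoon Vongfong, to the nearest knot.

70 kt

Typhoon Dineo: ΔP = 144; V ≈ 6.5 × 144^0.622 ≈ 143.03 kt.
Typhoon Vongfong: ΔP = 49; V ≈ 6.5 × 49^0.622 ≈ 73.15 kt.
Difference ≈ 143.03 − 73.15 = 69.88 → 70 kt.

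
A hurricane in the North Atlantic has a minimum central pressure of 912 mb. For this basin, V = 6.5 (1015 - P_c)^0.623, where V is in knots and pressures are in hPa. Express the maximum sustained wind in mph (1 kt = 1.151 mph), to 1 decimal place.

134.3 mph

ΔP = 1015 − 912 = 103 mb.
V ≈ 6.5 × 103^0.623 = 6.5 × 17.947 ≈ 116.657 kt.
116.657 × 1.151 ≈ 134.27 mph → 134.3 mph.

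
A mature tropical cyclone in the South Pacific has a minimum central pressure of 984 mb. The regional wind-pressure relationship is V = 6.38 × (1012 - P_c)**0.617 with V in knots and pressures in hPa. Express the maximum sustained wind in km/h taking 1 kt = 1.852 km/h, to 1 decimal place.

ΔP = 1012 − 984 = 28 mb.
V ≈ 6.38 × 28^0.617 = 6.38 × 7.814 ≈ 49.856 kt.
49.856 × 1.852 ≈ 92.33 km/h → 92.3 km/h.

92.3 km/h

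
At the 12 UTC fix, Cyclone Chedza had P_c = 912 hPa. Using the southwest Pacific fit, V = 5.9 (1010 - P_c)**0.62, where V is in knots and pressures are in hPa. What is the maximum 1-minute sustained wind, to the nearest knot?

101 kt

ΔP = 1010 − 912 = 98 hPa.
98^0.62 ≈ 17.162.
V ≈ 5.9 × 17.162 ≈ 101.3 kt.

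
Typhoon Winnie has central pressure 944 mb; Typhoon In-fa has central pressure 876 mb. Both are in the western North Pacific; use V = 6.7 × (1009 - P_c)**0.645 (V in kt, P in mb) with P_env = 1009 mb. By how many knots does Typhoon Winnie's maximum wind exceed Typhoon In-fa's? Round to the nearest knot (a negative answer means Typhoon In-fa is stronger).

Typhoon Winnie: ΔP = 65; V ≈ 6.7 × 65^0.645 ≈ 98.95 kt.
Typhoon In-fa: ΔP = 133; V ≈ 6.7 × 133^0.645 ≈ 157.02 kt.
Difference ≈ 98.95 − 157.02 = -58.07 → -58 kt.

-58 kt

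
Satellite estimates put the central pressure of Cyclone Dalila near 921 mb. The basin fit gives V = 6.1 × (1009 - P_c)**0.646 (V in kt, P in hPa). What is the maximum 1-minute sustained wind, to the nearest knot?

ΔP = 1009 − 921 = 88 mb.
88^0.646 ≈ 18.036.
V ≈ 6.1 × 18.036 ≈ 110.0 kt.

110 kt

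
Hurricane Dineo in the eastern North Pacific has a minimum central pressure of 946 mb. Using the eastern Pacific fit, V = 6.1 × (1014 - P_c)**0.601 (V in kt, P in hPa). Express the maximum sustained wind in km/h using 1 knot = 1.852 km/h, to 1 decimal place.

142.7 km/h

ΔP = 1014 − 946 = 68 mb.
V ≈ 6.1 × 68^0.601 = 6.1 × 12.628 ≈ 77.031 kt.
77.031 × 1.852 ≈ 142.66 km/h → 142.7 km/h.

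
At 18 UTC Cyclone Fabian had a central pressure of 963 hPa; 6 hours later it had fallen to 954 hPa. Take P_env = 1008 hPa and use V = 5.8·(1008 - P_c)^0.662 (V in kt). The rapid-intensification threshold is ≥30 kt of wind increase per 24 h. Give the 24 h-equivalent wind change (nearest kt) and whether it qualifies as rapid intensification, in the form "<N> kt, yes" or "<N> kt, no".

37 kt, yes

V₁: ΔP = 45, V ≈ 5.8 × 45^0.662 ≈ 72.09 kt.
V₂: ΔP = 54, V ≈ 5.8 × 54^0.662 ≈ 81.33 kt.
ΔV over 6 h = 9.24 kt → 24 h equivalent = 9.24 × 24/6 ≈ 36.96 kt.
37 kt ≥ 30 kt ⇒ rapid intensification.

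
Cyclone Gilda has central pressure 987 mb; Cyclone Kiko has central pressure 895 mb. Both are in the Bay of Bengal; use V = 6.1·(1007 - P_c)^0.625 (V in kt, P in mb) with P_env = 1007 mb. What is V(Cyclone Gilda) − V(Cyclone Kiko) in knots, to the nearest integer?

-77 kt

Cyclone Gilda: ΔP = 20; V ≈ 6.1 × 20^0.625 ≈ 39.67 kt.
Cyclone Kiko: ΔP = 112; V ≈ 6.1 × 112^0.625 ≈ 116.44 kt.
Difference ≈ 39.67 − 116.44 = -76.77 → -77 kt.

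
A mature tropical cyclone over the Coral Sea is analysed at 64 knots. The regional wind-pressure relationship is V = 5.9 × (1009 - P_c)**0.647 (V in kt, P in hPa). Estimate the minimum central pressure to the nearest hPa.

ΔP = (V / 5.9)^(1/0.647) = (64/5.9)^1.546.
64/5.9 = 10.847; 10.847^1.546 ≈ 39.83 hPa.
P_c = 1009 − 39.83 = 969.17 ≈ 969 hPa.

969 hPa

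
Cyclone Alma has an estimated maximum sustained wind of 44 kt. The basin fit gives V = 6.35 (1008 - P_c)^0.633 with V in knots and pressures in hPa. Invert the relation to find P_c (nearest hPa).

987 hPa

ΔP = (V / 6.35)^(1/0.633) = (44/6.35)^1.580.
44/6.35 = 6.929; 6.929^1.580 ≈ 21.29 hPa.
P_c = 1008 − 21.29 = 986.71 ≈ 987 hPa.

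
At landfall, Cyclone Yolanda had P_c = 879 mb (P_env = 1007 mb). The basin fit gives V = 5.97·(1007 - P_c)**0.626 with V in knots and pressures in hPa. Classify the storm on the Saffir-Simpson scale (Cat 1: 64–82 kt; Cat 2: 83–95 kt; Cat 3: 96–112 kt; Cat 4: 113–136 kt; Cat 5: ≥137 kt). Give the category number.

4

ΔP = 1007 − 879 = 128 mb.
V ≈ 5.97 × 128^0.626 = 5.97 × 20.85 ≈ 124 kt.
124 kt falls in the Category 4 band.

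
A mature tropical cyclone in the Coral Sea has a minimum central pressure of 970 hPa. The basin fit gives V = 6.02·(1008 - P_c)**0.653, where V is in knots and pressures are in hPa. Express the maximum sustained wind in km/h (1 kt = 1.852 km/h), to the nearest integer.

ΔP = 1008 − 970 = 38 hPa.
V ≈ 6.02 × 38^0.653 = 6.02 × 10.755 ≈ 64.743 kt.
64.743 × 1.852 ≈ 119.90 km/h → 120 km/h.

120 km/h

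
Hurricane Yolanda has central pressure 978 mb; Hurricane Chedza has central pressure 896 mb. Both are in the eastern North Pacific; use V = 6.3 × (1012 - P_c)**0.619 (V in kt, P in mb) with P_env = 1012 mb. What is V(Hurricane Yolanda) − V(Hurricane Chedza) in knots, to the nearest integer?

Hurricane Yolanda: ΔP = 34; V ≈ 6.3 × 34^0.619 ≈ 55.89 kt.
Hurricane Chedza: ΔP = 116; V ≈ 6.3 × 116^0.619 ≈ 119.46 kt.
Difference ≈ 55.89 − 119.46 = -63.57 → -64 kt.

-64 kt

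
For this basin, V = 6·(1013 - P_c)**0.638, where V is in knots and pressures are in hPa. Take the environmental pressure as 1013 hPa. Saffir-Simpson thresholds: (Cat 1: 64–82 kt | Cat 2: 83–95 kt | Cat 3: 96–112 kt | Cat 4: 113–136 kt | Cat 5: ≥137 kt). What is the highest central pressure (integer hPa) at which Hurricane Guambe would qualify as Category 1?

972 hPa

Category 1 begins at V = 64 kt.
Required ΔP = (64/6)^(1/0.638) = 10.667^1.567 ≈ 40.86 hPa.
P_c ≤ 1013 − 40.86 = 972.14, so the highest integer P_c is 972 hPa.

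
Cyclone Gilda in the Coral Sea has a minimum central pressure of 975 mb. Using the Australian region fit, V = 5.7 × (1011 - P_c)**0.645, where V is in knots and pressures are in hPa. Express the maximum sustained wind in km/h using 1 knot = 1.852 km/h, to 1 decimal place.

ΔP = 1011 − 975 = 36 mb.
V ≈ 5.7 × 36^0.645 = 5.7 × 10.088 ≈ 57.503 kt.
57.503 × 1.852 ≈ 106.50 km/h → 106.5 km/h.

106.5 km/h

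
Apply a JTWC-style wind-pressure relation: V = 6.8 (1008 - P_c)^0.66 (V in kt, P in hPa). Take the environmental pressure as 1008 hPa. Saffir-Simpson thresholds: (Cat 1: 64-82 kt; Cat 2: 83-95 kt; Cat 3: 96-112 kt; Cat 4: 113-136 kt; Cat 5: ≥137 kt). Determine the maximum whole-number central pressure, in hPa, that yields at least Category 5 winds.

913 hPa

Category 5 begins at V = 137 kt.
Required ΔP = (137/6.8)^(1/0.66) = 20.147^1.515 ≈ 94.64 hPa.
P_c ≤ 1008 − 94.64 = 913.36, so the highest integer P_c is 913 hPa.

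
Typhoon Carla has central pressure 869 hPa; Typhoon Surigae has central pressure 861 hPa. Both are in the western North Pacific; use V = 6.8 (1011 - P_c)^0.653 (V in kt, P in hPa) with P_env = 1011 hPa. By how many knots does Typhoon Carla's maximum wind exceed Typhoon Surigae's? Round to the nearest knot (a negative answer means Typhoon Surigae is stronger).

Typhoon Carla: ΔP = 142; V ≈ 6.8 × 142^0.653 ≈ 172.96 kt.
Typhoon Surigae: ΔP = 150; V ≈ 6.8 × 150^0.653 ≈ 179.27 kt.
Difference ≈ 172.96 − 179.27 = -6.31 → -6 kt.

-6 kt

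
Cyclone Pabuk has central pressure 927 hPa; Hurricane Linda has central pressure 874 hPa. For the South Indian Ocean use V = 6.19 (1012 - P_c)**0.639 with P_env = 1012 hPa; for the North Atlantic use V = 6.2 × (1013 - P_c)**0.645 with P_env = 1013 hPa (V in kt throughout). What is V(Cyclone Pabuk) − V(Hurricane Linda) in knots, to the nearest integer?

-44 kt

Cyclone Pabuk: ΔP = 85; V ≈ 6.19 × 85^0.639 ≈ 105.83 kt.
Hurricane Linda: ΔP = 139; V ≈ 6.2 × 139^0.645 ≈ 149.50 kt.
Difference ≈ 105.83 − 149.50 = -43.67 → -44 kt.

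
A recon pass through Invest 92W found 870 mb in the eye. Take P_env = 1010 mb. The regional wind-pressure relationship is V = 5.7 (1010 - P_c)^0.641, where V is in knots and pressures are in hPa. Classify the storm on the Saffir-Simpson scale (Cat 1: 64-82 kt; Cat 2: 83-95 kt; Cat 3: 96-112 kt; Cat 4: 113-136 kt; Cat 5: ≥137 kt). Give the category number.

ΔP = 1010 − 870 = 140 mb.
V ≈ 5.7 × 140^0.641 = 5.7 × 23.75 ≈ 135 kt.
135 kt falls in the Category 4 band.

4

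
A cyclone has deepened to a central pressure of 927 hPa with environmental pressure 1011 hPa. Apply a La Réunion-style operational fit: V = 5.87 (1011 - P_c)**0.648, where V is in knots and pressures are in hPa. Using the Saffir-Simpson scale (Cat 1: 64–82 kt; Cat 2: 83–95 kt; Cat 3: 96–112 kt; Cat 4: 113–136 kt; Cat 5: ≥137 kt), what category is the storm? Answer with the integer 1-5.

ΔP = 1011 − 927 = 84 hPa.
V ≈ 5.87 × 84^0.648 = 5.87 × 17.66 ≈ 104 kt.
104 kt falls in the Category 3 band.

3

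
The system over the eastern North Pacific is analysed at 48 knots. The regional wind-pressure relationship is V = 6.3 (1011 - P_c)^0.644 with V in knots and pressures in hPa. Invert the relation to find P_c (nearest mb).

988 mb

ΔP = (V / 6.3)^(1/0.644) = (48/6.3)^1.553.
48/6.3 = 7.619; 7.619^1.553 ≈ 23.41 mb.
P_c = 1011 − 23.41 = 987.59 ≈ 988 mb.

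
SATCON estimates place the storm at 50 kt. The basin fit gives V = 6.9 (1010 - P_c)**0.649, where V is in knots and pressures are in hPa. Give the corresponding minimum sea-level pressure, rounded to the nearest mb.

989 mb

ΔP = (V / 6.9)^(1/0.649) = (50/6.9)^1.541.
50/6.9 = 7.246; 7.246^1.541 ≈ 21.15 mb.
P_c = 1010 − 21.15 = 988.85 ≈ 989 mb.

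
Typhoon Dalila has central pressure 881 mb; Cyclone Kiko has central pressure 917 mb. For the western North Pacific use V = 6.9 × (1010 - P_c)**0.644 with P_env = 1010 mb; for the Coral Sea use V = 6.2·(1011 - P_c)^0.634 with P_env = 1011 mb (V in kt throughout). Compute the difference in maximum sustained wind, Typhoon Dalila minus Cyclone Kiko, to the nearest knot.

47 kt

Typhoon Dalila: ΔP = 129; V ≈ 6.9 × 129^0.644 ≈ 157.79 kt.
Cyclone Kiko: ΔP = 94; V ≈ 6.2 × 94^0.634 ≈ 110.50 kt.
Difference ≈ 157.79 − 110.50 = 47.29 → 47 kt.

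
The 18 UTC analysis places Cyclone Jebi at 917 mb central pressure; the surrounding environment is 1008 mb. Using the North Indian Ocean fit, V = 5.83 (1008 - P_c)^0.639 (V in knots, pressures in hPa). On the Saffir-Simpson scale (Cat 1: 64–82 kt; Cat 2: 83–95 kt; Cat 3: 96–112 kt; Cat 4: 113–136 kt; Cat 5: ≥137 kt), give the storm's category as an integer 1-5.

3

ΔP = 1008 − 917 = 91 mb.
V ≈ 5.83 × 91^0.639 = 5.83 × 17.86 ≈ 104 kt.
104 kt falls in the Category 3 band.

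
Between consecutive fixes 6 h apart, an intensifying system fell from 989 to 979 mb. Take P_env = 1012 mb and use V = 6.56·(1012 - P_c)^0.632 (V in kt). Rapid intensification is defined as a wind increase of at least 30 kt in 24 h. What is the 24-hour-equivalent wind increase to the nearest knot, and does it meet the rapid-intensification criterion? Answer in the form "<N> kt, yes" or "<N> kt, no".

49 kt, yes

V₁: ΔP = 23, V ≈ 6.56 × 23^0.632 ≈ 47.59 kt.
V₂: ΔP = 33, V ≈ 6.56 × 33^0.632 ≈ 59.79 kt.
ΔV over 6 h = 12.20 kt → 24 h equivalent = 12.20 × 24/6 ≈ 48.80 kt.
49 kt ≥ 30 kt ⇒ rapid intensification.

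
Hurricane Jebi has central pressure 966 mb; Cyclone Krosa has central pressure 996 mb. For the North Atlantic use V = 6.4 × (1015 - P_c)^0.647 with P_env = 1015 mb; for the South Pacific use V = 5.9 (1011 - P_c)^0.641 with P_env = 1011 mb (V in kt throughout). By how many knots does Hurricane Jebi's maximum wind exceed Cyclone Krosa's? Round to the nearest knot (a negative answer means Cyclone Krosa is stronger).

46 kt

Hurricane Jebi: ΔP = 49; V ≈ 6.4 × 49^0.647 ≈ 79.38 kt.
Cyclone Krosa: ΔP = 15; V ≈ 5.9 × 15^0.641 ≈ 33.48 kt.
Difference ≈ 79.38 − 33.48 = 45.90 → 46 kt.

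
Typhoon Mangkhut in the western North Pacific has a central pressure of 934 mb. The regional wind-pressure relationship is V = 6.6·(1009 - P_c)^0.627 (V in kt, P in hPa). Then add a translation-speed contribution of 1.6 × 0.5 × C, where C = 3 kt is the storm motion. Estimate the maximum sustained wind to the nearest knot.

101 kt

ΔP = 1009 − 934 = 75 mb.
75^0.627 ≈ 14.985.
V ≈ 6.6 × 14.985 ≈ 98.9 kt.
Translation term: 1.6 × 0.5 × 3 = 2.4 kt.
Corrected V ≈ 101.3 kt → 101 kt.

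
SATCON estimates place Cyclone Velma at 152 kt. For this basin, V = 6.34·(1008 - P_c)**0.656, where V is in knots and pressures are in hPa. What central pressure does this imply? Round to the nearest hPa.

881 hPa

ΔP = (V / 6.34)^(1/0.656) = (152/6.34)^1.524.
152/6.34 = 23.975; 23.975^1.524 ≈ 126.85 hPa.
P_c = 1008 − 126.85 = 881.15 ≈ 881 hPa.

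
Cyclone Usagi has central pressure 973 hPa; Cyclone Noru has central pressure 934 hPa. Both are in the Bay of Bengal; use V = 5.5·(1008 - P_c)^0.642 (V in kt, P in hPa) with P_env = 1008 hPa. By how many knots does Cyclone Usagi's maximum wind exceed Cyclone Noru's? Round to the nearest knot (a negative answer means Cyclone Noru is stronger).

Cyclone Usagi: ΔP = 35; V ≈ 5.5 × 35^0.642 ≈ 53.91 kt.
Cyclone Noru: ΔP = 74; V ≈ 5.5 × 74^0.642 ≈ 87.18 kt.
Difference ≈ 53.91 − 87.18 = -33.27 → -33 kt.

-33 kt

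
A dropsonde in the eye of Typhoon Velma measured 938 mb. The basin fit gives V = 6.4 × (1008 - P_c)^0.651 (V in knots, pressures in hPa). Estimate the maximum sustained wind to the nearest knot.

ΔP = 1008 − 938 = 70 mb.
70^0.651 ≈ 15.891.
V ≈ 6.4 × 15.891 ≈ 101.7 kt.

102 kt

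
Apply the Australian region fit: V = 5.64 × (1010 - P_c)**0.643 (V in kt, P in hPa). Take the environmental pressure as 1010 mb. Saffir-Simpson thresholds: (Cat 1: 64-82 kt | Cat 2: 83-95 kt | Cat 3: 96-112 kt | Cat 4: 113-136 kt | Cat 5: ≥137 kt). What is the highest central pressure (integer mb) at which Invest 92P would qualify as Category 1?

966 mb

Category 1 begins at V = 64 kt.
Required ΔP = (64/5.64)^(1/0.643) = 11.348^1.555 ≈ 43.71 mb.
P_c ≤ 1010 − 43.71 = 966.29, so the highest integer P_c is 966 mb.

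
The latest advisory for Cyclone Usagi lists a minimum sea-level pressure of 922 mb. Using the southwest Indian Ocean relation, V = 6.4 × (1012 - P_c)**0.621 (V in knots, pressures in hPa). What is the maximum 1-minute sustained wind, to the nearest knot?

ΔP = 1012 − 922 = 90 mb.
90^0.621 ≈ 16.353.
V ≈ 6.4 × 16.353 ≈ 104.7 kt.

105 kt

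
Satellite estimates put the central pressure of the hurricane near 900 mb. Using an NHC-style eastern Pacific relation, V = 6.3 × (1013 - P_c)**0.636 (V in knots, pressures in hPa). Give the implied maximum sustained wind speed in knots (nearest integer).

127 kt

ΔP = 1013 − 900 = 113 mb.
113^0.636 ≈ 20.219.
V ≈ 6.3 × 20.219 ≈ 127.4 kt.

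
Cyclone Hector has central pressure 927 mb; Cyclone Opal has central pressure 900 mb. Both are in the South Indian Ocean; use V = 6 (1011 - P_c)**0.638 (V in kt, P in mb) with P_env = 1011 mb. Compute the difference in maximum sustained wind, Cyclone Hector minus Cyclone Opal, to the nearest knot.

Cyclone Hector: ΔP = 84; V ≈ 6 × 84^0.638 ≈ 101.35 kt.
Cyclone Opal: ΔP = 111; V ≈ 6 × 111^0.638 ≈ 121.08 kt.
Difference ≈ 101.35 − 121.08 = -19.73 → -20 kt.

-20 kt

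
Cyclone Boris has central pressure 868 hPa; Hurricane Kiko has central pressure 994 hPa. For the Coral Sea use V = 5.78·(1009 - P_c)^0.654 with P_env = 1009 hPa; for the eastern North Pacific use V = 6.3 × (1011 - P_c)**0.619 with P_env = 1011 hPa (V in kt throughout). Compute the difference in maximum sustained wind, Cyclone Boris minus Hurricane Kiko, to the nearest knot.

111 kt

Cyclone Boris: ΔP = 141; V ≈ 5.78 × 141^0.654 ≈ 147.07 kt.
Hurricane Kiko: ΔP = 17; V ≈ 6.3 × 17^0.619 ≈ 36.39 kt.
Difference ≈ 147.07 − 36.39 = 110.68 → 111 kt.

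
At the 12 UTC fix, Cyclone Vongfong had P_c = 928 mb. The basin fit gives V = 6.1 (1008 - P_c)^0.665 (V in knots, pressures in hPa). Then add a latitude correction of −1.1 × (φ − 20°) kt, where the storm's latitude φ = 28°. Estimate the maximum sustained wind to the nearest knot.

ΔP = 1008 − 928 = 80 mb.
80^0.665 ≈ 18.431.
V ≈ 6.1 × 18.431 ≈ 112.4 kt.
Latitude correction: −1.1 × (28 − 20) = -8.8 kt.
Corrected V ≈ 103.6 kt → 104 kt.

104 kt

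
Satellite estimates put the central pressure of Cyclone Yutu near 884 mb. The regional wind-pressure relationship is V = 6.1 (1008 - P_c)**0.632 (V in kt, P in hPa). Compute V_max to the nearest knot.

128 kt

ΔP = 1008 − 884 = 124 mb.
124^0.632 ≈ 21.040.
V ≈ 6.1 × 21.040 ≈ 128.3 kt.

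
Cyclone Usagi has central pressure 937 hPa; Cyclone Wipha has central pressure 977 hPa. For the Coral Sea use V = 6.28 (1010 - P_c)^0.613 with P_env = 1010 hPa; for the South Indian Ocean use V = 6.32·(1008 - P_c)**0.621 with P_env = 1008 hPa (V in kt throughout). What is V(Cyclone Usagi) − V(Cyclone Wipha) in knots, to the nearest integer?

Cyclone Usagi: ΔP = 73; V ≈ 6.28 × 73^0.613 ≈ 87.13 kt.
Cyclone Wipha: ΔP = 31; V ≈ 6.32 × 31^0.621 ≈ 53.32 kt.
Difference ≈ 87.13 − 53.32 = 33.81 → 34 kt.

34 kt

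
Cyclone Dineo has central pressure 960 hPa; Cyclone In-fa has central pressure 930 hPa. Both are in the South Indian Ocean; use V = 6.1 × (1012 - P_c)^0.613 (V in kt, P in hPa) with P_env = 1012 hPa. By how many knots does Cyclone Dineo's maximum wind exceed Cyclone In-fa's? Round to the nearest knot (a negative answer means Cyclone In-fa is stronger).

Cyclone Dineo: ΔP = 52; V ≈ 6.1 × 52^0.613 ≈ 68.74 kt.
Cyclone In-fa: ΔP = 82; V ≈ 6.1 × 82^0.613 ≈ 90.89 kt.
Difference ≈ 68.74 − 90.89 = -22.15 → -22 kt.

-22 kt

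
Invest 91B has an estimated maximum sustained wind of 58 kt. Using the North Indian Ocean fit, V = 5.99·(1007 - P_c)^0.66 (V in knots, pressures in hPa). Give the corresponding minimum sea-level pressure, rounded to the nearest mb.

976 mb

ΔP = (V / 5.99)^(1/0.66) = (58/5.99)^1.515.
58/5.99 = 9.683; 9.683^1.515 ≈ 31.18 mb.
P_c = 1007 − 31.18 = 975.82 ≈ 976 mb.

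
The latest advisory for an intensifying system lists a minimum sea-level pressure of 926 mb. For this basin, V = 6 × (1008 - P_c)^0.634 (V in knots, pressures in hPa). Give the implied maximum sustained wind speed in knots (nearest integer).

98 kt

ΔP = 1008 − 926 = 82 mb.
82^0.634 ≈ 16.344.
V ≈ 6 × 16.344 ≈ 98.1 kt.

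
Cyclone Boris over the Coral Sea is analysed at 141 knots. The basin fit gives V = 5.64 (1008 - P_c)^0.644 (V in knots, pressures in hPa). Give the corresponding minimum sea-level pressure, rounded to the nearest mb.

ΔP = (V / 5.64)^(1/0.644) = (141/5.64)^1.553.
141/5.64 = 25.000; 25.000^1.553 ≈ 148.15 mb.
P_c = 1008 − 148.15 = 859.85 ≈ 860 mb.

860 mb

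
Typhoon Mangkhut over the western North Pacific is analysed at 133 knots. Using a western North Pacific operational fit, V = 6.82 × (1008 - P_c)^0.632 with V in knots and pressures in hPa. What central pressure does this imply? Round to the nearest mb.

ΔP = (V / 6.82)^(1/0.632) = (133/6.82)^1.582.
133/6.82 = 19.501; 19.501^1.582 ≈ 109.96 mb.
P_c = 1008 − 109.96 = 898.04 ≈ 898 mb.

898 mb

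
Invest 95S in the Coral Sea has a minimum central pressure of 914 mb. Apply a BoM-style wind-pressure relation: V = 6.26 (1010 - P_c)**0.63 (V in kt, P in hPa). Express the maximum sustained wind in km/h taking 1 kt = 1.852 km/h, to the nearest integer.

ΔP = 1010 − 914 = 96 mb.
V ≈ 6.26 × 96^0.63 = 6.26 × 17.735 ≈ 111.021 kt.
111.021 × 1.852 ≈ 205.61 km/h → 206 km/h.

206 km/h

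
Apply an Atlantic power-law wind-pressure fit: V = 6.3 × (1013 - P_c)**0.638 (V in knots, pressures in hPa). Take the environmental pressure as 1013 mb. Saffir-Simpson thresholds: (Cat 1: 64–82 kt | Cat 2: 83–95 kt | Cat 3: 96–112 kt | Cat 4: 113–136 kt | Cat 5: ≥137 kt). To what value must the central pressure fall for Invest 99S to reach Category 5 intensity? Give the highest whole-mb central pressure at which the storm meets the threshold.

888 mb

Category 5 begins at V = 137 kt.
Required ΔP = (137/6.3)^(1/0.638) = 21.746^1.567 ≈ 124.80 mb.
P_c ≤ 1013 − 124.80 = 888.20, so the highest integer P_c is 888 mb.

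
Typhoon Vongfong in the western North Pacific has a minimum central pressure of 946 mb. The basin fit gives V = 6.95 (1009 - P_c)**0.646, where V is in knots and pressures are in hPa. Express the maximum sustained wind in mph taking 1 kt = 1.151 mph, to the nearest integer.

ΔP = 1009 − 946 = 63 mb.
V ≈ 6.95 × 63^0.646 = 6.95 × 14.534 ≈ 101.009 kt.
101.009 × 1.151 ≈ 116.26 mph → 116 mph.

116 mph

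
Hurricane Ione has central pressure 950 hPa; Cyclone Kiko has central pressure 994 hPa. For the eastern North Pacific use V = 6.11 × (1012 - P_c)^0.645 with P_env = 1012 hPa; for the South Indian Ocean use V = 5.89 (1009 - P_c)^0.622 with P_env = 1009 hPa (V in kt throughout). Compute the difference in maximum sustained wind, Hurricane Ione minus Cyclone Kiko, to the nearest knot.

56 kt

Hurricane Ione: ΔP = 62; V ≈ 6.11 × 62^0.645 ≈ 87.53 kt.
Cyclone Kiko: ΔP = 15; V ≈ 5.89 × 15^0.622 ≈ 31.74 kt.
Difference ≈ 87.53 − 31.74 = 55.79 → 56 kt.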